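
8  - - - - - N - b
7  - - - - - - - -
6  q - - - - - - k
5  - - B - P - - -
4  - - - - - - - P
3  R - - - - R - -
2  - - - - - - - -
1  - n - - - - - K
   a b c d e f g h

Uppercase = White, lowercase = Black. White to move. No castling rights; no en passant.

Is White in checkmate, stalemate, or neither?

White to move; white king on h1.
In check: no.
Legal moves for White include: Nh7, Nd7, Ng6, Ne6, Be7, Ba7, Bd6, Bb6, Bd4, Bb4, Be3+, Bf2, Bg1, Rf7, Rf6+, Rf5, Rf4, Rh3, ... (list truncated; more exist).
White has legal moves and is not in check → neither.

neither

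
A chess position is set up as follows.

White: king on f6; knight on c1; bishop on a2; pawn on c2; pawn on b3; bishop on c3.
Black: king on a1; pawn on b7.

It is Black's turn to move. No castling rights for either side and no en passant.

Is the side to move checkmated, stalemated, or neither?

Black to move; black king on a1.
In check: yes, from the white bishop on c3.
King squares — b1: attacked by Ba2; a2: attacked by Nc1; b2: attacked by Bc3.
Legal moves for Black: none.
In check with no legal moves → checkmate.

checkmate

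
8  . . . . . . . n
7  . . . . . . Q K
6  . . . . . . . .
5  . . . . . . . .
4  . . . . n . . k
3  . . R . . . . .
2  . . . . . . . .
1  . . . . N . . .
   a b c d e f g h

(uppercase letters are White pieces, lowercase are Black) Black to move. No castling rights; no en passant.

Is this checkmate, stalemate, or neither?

Black to move; black king on h4.
In check: no.
Legal moves for Black: Nf7, Ng6, Kh5, Nf6+, Nd6, Ng5+, Nc5, Ng3, Nxc3, Nf2, Nd2.
Black has 11 legal moves and is not in check → neither.

neither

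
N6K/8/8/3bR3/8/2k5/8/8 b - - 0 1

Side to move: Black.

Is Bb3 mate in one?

After Bb3: white king on h8; in check: no.
White is not in check, so this cannot be checkmate.

no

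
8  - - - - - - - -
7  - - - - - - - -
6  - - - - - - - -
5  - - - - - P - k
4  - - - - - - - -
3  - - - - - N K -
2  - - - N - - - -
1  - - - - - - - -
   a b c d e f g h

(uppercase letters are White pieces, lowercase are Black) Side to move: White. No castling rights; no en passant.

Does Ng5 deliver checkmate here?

After Ng5: black king on h5; in check: no.
Black is not in check, so this cannot be checkmate.

no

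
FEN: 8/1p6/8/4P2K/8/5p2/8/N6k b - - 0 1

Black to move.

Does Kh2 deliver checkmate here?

After Kh2: white king on h5; in check: no.
White is not in check, so this cannot be checkmate.

no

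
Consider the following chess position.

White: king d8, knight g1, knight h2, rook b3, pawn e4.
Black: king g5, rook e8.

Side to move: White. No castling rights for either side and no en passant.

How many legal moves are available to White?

White to move; king on d8.
In check: yes, from the black rook on e8.
Legal moves: Kxe8, Kd7, Kc7.
Count: 3.

3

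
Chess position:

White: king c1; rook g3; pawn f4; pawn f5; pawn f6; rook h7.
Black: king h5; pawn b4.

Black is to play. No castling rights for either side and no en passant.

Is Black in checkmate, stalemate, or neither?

Black to move; black king on h5.
In check: yes, from the white rook on h7.
King squares — g4: attacked by Rg3; h4: attacked by Rh7; g5: attacked by Rg3; g6: attacked by Rg3; h6: attacked by Rh7.
Legal moves for Black: none.
In check with no legal moves → checkmate.

checkmate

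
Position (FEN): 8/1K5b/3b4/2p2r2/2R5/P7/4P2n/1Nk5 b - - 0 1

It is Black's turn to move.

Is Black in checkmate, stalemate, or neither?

neither

Black to move; black king on c1.
In check: yes, from the white rook on c4.
Legal moves for Black: Kb2, Kd1, Kxb1.
Black is in check but has 3 legal moves → neither.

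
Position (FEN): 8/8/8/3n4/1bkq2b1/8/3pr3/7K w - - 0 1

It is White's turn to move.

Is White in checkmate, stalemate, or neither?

White to move; white king on h1.
In check: no.
King squares — g1: attacked by Qd4; g2: attacked by Re2; h2: attacked by Re2.
Legal moves for White: none.
Not in check and no legal moves → stalemate.

stalemate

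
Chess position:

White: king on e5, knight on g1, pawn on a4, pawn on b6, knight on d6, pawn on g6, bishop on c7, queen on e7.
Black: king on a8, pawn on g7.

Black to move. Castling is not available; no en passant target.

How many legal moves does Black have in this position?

0

Black to move; king on a8.
In check: no.
Legal moves: none.
Count: 0.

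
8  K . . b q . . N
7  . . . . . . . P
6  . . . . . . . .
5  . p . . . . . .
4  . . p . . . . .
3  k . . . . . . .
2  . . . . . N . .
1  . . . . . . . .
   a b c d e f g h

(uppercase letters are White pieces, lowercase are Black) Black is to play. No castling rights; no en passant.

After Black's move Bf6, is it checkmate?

After Bf6: white king on a8; in check: yes, from the black queen on e8.
White has 2 legal replies: Kb7, Ka7.
In check but a legal move exists → not checkmate.

no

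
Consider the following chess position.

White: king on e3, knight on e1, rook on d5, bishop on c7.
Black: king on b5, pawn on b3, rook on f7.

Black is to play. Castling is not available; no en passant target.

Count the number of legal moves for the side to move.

Black to move; king on b5.
In check: yes, from the white rook on d5.
Legal moves: Kc6, Ka6, Kc4, Kb4, Ka4.
Count: 5.

5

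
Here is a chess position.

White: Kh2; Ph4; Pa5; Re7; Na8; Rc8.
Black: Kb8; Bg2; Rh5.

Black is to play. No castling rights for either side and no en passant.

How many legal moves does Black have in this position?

1

Black to move; king on b8.
In check: yes, from the white rook on c8.
Legal moves: Kxc8.
Count: 1.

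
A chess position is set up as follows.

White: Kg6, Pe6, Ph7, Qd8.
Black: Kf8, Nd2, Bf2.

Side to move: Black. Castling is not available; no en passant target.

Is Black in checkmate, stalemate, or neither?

checkmate

Black to move; black king on f8.
In check: yes, from the white queen on d8.
King squares — e7: attacked by Qd8; f7: attacked by Pe6; g7: attacked by Kg6; e8: attacked by Qd8; g8: attacked by Ph7.
Legal moves for Black: none.
In check with no legal moves → checkmate.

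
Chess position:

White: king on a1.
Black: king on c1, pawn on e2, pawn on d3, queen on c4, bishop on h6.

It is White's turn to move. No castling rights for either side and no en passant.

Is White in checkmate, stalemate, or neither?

stalemate

White to move; white king on a1.
In check: no.
King squares — b1: attacked by Kc1; a2: attacked by Qc4; b2: attacked by Kc1.
Legal moves for White: none.
Not in check and no legal moves → stalemate.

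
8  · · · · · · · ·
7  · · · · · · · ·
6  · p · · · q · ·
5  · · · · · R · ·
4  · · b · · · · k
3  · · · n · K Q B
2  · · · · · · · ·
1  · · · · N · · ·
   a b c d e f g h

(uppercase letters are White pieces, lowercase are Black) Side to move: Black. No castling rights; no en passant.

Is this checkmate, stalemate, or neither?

Black to move; black king on h4.
In check: yes, from the white queen on g3.
King squares — g3: attacked by Kf3; h3: attacked by Qg3; g4: attacked by Kf3; g5: attacked by Qg3; h5: attacked by Rf5.
Legal moves for Black: none.
In check with no legal moves → checkmate.

checkmate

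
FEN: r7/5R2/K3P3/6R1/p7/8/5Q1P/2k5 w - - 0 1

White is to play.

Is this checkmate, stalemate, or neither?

White to move; white king on a6.
In check: yes, from the black rook on a8.
King squares — a5: attacked by Ra8; b5: available; b6: available; a7: attacked by Ra8; b7: available.
Legal moves for White: Kb7, Kb6, Kb5, Ra7, Qa7.
White is in check but has 5 legal moves → neither.

neither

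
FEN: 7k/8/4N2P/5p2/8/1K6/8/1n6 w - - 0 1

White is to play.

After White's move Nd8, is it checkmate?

no

After Nd8: black king on h8; in check: no.
Black is not in check, so this cannot be checkmate.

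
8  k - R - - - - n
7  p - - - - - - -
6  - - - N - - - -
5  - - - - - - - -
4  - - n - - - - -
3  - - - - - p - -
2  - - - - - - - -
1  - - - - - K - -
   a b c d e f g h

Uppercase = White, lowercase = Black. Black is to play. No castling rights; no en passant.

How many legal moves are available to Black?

Black to move; king on a8.
In check: yes, from the white rook on c8.
Legal moves: none.
Count: 0.

0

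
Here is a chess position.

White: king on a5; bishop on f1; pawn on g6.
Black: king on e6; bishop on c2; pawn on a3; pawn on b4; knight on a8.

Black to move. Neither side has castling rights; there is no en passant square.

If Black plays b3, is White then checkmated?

After b3: white king on a5; in check: no.
White is not in check, so this cannot be checkmate.

no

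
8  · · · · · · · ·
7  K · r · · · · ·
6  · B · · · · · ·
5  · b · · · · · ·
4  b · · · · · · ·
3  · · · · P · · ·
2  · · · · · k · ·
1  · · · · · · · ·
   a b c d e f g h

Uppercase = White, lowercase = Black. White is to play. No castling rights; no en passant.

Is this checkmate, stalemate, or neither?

neither

White to move; white king on a7.
In check: yes, from the black rook on c7.
Legal moves for White: Kb8, Ka8, Bxc7.
White is in check but has 3 legal moves → neither.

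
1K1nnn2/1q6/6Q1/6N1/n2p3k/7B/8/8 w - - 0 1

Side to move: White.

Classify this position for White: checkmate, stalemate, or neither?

White to move; white king on b8.
In check: yes, from the black queen on b7.
King squares — a7: attacked by Qb7; b7: attacked by Nd8; c7: attacked by Qb7; a8: attacked by Qb7; c8: attacked by Qb7.
Legal moves for White: none.
In check with no legal moves → checkmate.

checkmate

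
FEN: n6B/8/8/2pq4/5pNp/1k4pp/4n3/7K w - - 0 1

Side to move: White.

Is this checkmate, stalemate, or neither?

checkmate

White to move; white king on h1.
In check: yes, from the black queen on d5.
King squares — g1: attacked by Ne2; g2: attacked by Ph3; h2: attacked by Pg3.
Legal moves for White: none.
In check with no legal moves → checkmate.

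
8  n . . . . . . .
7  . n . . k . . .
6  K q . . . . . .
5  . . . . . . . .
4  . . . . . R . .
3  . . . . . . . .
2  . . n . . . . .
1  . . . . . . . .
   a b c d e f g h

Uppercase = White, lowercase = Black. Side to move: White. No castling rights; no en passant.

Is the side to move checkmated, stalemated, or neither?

checkmate

White to move; white king on a6.
In check: yes, from the black queen on b6.
King squares — a5: attacked by Qb6; b5: attacked by Qb6; b6: attacked by Na8; a7: attacked by Qb6; b7: attacked by Qb6.
Legal moves for White: none.
In check with no legal moves → checkmate.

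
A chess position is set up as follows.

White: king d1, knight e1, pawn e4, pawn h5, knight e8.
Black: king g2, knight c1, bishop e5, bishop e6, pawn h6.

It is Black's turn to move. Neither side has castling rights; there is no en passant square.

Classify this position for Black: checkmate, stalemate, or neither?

neither

Black to move; black king on g2.
In check: yes, from the white knight on e1.
King squares — f1: available; g1: available; h1: available; f2: available; h2: available; f3: attacked by Ne1; g3: available; h3: available.
Legal moves for Black: Kh3, Kg3, Kh2, Kf2, Kh1, Kg1, Kf1.
Black is in check but has 7 legal moves → neither.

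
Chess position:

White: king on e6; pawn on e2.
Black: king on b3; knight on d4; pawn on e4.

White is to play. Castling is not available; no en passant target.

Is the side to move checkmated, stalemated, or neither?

neither

White to move; white king on e6.
In check: yes, from the black knight on d4.
Legal moves for White: Kf7, Ke7, Kd7, Kf6, Kd6, Ke5, Kd5.
White is in check but has 7 legal moves → neither.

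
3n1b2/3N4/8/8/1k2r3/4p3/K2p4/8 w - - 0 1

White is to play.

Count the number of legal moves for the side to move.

9

White to move; king on a2.
In check: no.
Legal moves: Nxf8, Nb8, Nf6, Nb6, Ne5, Nc5, Kb2, Kb1, Ka1.
Count: 9.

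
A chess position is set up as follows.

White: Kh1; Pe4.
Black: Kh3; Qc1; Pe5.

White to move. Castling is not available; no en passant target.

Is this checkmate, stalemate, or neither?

White to move; white king on h1.
In check: yes, from the black queen on c1.
King squares — g1: attacked by Qc1; g2: attacked by Kh3; h2: attacked by Kh3.
Legal moves for White: none.
In check with no legal moves → checkmate.

checkmate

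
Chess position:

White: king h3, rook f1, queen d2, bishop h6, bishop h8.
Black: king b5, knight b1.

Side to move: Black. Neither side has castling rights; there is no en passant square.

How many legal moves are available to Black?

9

Black to move; king on b5.
In check: no.
Legal moves: Kc6, Kb6, Ka6, Kc5, Kc4, Ka4, Nc3, Na3, Nxd2.
Count: 9.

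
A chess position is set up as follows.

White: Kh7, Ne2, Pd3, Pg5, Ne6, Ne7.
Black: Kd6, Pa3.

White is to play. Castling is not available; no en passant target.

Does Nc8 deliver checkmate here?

After Nc8: black king on d6; in check: yes, from the white knight on c8.
Black has 5 legal replies: Kd7, Kxe6, Kc6, Ke5, Kd5.
In check but a legal move exists → not checkmate.

no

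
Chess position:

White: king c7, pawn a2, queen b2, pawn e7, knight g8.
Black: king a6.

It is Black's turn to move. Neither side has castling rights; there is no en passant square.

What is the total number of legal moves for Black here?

Black to move; king on a6.
In check: no.
Legal moves: Ka7, Ka5.
Count: 2.

2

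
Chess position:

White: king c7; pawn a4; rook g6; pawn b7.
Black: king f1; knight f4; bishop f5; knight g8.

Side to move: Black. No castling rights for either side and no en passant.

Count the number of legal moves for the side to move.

24

Black to move; king on f1.
In check: no.
Legal moves: Ne7, Nh6, Nf6, Bc8, Bd7, Bxg6, Be6, Bg4, Be4, Bh3, Bd3, Bc2, Bb1, Nxg6, Ne6+, Nh5, Nd5+, Nh3, Nd3, Ng2, Ne2, Kf2, Ke2, Ke1.
Count: 24.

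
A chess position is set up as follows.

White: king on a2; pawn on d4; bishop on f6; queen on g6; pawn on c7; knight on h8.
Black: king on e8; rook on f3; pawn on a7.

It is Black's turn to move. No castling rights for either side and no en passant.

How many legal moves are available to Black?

2

Black to move; king on e8.
In check: yes, from the white queen on g6.
Legal moves: Kf8, Kd7.
Count: 2.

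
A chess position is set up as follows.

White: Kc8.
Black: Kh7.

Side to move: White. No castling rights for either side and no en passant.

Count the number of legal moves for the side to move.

White to move; king on c8.
In check: no.
Legal moves: Kd8, Kb8, Kd7, Kc7, Kb7.
Count: 5.

5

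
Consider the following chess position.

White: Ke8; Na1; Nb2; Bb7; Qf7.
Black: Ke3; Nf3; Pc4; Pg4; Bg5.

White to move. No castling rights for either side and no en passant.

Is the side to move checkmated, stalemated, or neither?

White to move; white king on e8.
In check: no.
Legal moves for White include: Kf8, Kd7, Qg8, Qf8, Qh7, Qg7, Qe7+, Qd7, Qc7, Qg6, Qf6, Qe6+, Qh5, Qf5, Qd5, Qf4+, Qxc4, Qxf3+, ... (list truncated; more exist).
White has legal moves and is not in check → neither.

neither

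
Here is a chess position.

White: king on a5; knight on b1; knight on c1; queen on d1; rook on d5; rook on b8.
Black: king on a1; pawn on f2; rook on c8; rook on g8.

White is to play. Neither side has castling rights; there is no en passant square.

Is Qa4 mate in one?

After Qa4: black king on a1; in check: yes, from the white queen on a4.
King squares — b1: attacked by Rb8; a2: attacked by Nc1; b2: attacked by Rb8.
Black has no legal moves → checkmate.

yes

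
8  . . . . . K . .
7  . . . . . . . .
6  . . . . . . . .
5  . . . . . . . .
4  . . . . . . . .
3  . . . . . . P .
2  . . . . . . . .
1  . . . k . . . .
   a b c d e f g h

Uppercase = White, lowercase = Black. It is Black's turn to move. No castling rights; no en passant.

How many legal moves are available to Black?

5

Black to move; king on d1.
In check: no.
Legal moves: Ke2, Kd2, Kc2, Ke1, Kc1.
Count: 5.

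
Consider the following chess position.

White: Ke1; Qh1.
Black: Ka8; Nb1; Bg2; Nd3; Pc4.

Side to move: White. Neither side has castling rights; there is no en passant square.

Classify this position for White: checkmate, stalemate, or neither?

neither

White to move; white king on e1.
In check: yes, from the black knight on d3.
King squares — d1: available; f1: attacked by Bg2; d2: attacked by Nb1; e2: available; f2: attacked by Nd3.
Legal moves for White: Ke2, Kd1.
White is in check but has 2 legal moves → neither.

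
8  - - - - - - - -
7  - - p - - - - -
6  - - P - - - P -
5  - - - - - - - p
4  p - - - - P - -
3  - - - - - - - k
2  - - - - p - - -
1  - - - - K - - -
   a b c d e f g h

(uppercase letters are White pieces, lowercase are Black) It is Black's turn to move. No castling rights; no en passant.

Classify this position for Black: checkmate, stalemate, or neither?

neither

Black to move; black king on h3.
In check: no.
Legal moves for Black: Kh4, Kg4, Kg3, Kh2, Kg2, h4, a3.
Black has 7 legal moves and is not in check → neither.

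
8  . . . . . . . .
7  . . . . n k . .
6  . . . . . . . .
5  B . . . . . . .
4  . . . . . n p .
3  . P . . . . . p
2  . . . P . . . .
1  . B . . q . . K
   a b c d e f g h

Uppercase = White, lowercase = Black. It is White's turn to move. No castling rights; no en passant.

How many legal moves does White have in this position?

White to move; king on h1.
In check: yes, from the black queen on e1.
Legal moves: Kh2.
Count: 1.

1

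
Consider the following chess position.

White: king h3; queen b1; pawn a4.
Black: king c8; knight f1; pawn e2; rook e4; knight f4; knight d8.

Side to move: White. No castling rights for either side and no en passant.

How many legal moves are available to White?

White to move; king on h3.
In check: yes, from the black knight on f4.
Legal moves: Kh4, Kg4.
Count: 2.

2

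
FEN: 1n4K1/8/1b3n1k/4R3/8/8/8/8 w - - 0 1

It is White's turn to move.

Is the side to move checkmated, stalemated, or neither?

neither

White to move; white king on g8.
In check: yes, from the black knight on f6.
Legal moves for White: Kh8, Kf8, Kf7.
White is in check but has 3 legal moves → neither.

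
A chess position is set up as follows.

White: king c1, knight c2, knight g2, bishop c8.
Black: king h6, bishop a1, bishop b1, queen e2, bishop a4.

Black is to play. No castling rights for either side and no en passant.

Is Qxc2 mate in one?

After Qxc2: white king on c1; in check: yes, from the black queen on c2.
King squares — b1: attacked by Qc2; d1: attacked by Qc2; b2: attacked by Ba1; c2: attacked by Bb1; d2: attacked by Qc2.
White has no legal moves → checkmate.

yes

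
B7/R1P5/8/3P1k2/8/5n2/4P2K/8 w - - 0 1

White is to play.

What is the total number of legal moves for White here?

White to move; king on h2.
In check: yes, from the black knight on f3.
Legal moves: Kh3, Kg3, Kg2, Kh1, exf3.
Count: 5.

5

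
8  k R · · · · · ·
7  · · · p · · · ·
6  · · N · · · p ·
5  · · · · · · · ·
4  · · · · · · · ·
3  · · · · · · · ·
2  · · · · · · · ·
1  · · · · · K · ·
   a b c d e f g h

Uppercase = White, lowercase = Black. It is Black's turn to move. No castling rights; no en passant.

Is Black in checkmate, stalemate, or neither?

checkmate

Black to move; black king on a8.
In check: yes, from the white rook on b8.
King squares — a7: attacked by Nc6; b7: attacked by Rb8; b8: attacked by Nc6.
Legal moves for Black: none.
In check with no legal moves → checkmate.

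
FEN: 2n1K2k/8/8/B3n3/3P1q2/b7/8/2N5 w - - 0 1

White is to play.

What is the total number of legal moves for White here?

14

White to move; king on e8.
In check: no.
Legal moves: Kd8, Bd8, Bc7, Bb6, Bb4, Bc3, Bd2, Be1, Nd3, Nb3, Ne2, Na2, dxe5, d5.
Count: 14.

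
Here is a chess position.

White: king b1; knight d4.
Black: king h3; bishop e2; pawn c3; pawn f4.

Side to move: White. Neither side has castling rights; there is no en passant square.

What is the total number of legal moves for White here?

White to move; king on b1.
In check: no.
Legal moves: Ne6, Nc6, Nf5, Nb5, Nf3, Nb3, Nxe2, Nc2, Kc2, Ka2, Kc1, Ka1.
Count: 12.

12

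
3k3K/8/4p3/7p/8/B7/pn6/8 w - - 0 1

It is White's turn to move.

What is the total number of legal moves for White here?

White to move; king on h8.
In check: no.
Legal moves: Kg8, Kh7, Kg7, Bf8, Be7+, Bd6, Bc5, Bb4, Bxb2.
Count: 9.

9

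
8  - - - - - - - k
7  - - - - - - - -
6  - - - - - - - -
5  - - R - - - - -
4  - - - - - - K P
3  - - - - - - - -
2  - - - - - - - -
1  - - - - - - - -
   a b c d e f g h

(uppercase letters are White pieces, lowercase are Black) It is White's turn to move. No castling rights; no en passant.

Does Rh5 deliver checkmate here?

no

After Rh5: black king on h8; in check: yes, from the white rook on h5.
Black has 2 legal replies: Kg8, Kg7.
In check but a legal move exists → not checkmate.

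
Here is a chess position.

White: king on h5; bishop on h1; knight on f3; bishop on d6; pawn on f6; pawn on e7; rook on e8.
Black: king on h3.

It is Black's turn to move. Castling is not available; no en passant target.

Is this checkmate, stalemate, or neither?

stalemate

Black to move; black king on h3.
In check: no.
King squares — g2: attacked by Bh1; h2: attacked by Nf3; g3: attacked by Bd6; g4: attacked by Kh5; h4: attacked by Nf3.
Legal moves for Black: none.
Not in check and no legal moves → stalemate.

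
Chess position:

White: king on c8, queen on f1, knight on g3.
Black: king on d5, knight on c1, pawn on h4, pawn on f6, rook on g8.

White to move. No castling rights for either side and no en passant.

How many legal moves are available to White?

3

White to move; king on c8.
In check: yes, from the black rook on g8.
Legal moves: Kd7, Kc7, Kb7.
Count: 3.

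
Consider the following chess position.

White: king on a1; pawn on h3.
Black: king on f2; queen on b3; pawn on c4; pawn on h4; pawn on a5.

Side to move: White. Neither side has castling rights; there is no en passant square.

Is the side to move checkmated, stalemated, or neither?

stalemate

White to move; white king on a1.
In check: no.
King squares — b1: attacked by Qb3; a2: attacked by Qb3; b2: attacked by Qb3.
Legal moves for White: none.
Not in check and no legal moves → stalemate.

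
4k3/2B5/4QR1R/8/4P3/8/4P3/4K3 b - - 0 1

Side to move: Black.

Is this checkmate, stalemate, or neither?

Black to move; black king on e8.
In check: yes, from the white queen on e6.
King squares — d7: attacked by Qe6; e7: attacked by Qe6; f7: attacked by Qe6; d8: attacked by Bc7; f8: attacked by Rf6.
Legal moves for Black: none.
In check with no legal moves → checkmate.

checkmate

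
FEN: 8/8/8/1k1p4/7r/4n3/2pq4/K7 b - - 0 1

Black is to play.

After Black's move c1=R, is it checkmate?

yes

After c1=R: white king on a1; in check: yes, from the black rook on c1.
King squares — b1: attacked by Rc1; a2: attacked by Qd2; b2: attacked by Qd2.
White has no legal moves → checkmate.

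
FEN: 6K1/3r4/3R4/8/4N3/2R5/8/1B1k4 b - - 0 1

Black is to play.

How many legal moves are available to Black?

3

Black to move; king on d1.
In check: yes, from the white rook on d6.
Legal moves: Ke2, Ke1, Rxd6.
Count: 3.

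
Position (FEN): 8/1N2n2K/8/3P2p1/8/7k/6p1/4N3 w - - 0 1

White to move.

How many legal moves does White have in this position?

12

White to move; king on h7.
In check: no.
Legal moves: Kh8, Kg7, Kh6, Nd8, Nd6, Nc5, Na5, Nf3, Nd3, Nxg2, Nc2, d6.
Count: 12.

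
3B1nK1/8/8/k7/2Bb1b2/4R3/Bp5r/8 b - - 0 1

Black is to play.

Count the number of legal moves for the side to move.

4

Black to move; king on a5.
In check: yes, from the white bishop on d8.
Legal moves: Kb4, Ka4, Bc7, Bb6.
Count: 4.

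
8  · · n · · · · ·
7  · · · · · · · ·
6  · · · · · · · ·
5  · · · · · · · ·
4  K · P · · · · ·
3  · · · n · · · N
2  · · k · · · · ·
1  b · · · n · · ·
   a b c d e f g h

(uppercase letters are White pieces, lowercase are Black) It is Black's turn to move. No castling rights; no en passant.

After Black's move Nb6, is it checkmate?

After Nb6: white king on a4; in check: yes, from the black knight on b6.
White has 3 legal replies: Kb5, Ka5, Ka3.
In check but a legal move exists → not checkmate.

no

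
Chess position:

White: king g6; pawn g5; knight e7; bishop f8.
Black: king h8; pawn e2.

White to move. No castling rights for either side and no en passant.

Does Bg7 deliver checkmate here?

After Bg7: black king on h8; in check: yes, from the white bishop on g7.
King squares — g7: attacked by Kg6; h7: attacked by Kg6; g8: attacked by Ne7.
Black has no legal moves → checkmate.

yes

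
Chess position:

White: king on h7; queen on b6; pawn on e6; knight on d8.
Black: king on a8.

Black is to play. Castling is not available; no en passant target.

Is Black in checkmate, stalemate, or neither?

Black to move; black king on a8.
In check: no.
King squares — a7: attacked by Qb6; b7: attacked by Qb6; b8: attacked by Qb6.
Legal moves for Black: none.
Not in check and no legal moves → stalemate.

stalemate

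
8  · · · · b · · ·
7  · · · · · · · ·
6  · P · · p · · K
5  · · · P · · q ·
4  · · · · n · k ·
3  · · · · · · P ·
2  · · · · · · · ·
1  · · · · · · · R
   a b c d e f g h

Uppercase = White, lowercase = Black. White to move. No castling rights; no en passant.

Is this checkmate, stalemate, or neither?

neither

White to move; white king on h6.
In check: yes, from the black queen on g5.
Legal moves for White: Kh7.
White is in check but has 1 legal move → neither.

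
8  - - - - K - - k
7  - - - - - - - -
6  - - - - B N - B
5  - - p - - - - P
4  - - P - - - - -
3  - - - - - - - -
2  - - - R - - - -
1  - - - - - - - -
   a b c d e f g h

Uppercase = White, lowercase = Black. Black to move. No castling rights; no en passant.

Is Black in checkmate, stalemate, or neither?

Black to move; black king on h8.
In check: no.
King squares — g7: attacked by Bh6; h7: attacked by Nf6; g8: attacked by Be6.
Legal moves for Black: none.
Not in check and no legal moves → stalemate.

stalemate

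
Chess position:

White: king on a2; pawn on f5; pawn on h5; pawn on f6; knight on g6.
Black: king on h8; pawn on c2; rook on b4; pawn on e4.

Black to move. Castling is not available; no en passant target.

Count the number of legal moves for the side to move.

2

Black to move; king on h8.
In check: yes, from the white knight on g6.
Legal moves: Kg8, Kh7.
Count: 2.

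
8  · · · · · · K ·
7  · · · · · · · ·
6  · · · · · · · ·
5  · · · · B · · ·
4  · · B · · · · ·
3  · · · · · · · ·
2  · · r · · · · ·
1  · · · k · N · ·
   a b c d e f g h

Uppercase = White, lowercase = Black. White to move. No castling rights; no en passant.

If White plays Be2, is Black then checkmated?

After Be2: black king on d1; in check: yes, from the white bishop on e2.
Black has 4 legal replies: Kxe2, Ke1, Kc1, Rxe2.
In check but a legal move exists → not checkmate.

no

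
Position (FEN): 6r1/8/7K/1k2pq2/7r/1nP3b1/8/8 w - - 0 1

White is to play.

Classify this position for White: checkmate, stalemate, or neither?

checkmate

White to move; white king on h6.
In check: yes, from the black rook on h4.
King squares — g5: attacked by Qf5; h5: attacked by Rh4; g6: attacked by Qf5; g7: attacked by Rg8; h7: attacked by Rh4.
Legal moves for White: none.
In check with no legal moves → checkmate.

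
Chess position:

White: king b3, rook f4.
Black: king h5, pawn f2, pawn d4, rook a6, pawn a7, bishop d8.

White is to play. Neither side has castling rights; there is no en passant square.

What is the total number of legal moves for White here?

14

White to move; king on b3.
In check: no.
Legal moves: Rf8, Rf7, Rf6, Rf5+, Rh4+, Rg4, Re4, Rxd4, Rf3, Rxf2, Kc4, Kb4, Kc2, Kb2.
Count: 14.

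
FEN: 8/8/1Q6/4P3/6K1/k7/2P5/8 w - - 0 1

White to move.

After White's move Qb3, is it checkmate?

yes

After Qb3: black king on a3; in check: yes, from the white queen on b3.
King squares — a2: attacked by Qb3; b2: attacked by Qb3; b3: attacked by Pc2; a4: attacked by Qb3; b4: attacked by Qb3.
Black has no legal moves → checkmate.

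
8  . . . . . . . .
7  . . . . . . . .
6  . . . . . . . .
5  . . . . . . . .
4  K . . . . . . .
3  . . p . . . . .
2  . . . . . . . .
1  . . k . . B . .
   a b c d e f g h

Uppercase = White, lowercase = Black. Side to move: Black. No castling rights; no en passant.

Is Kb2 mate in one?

no

After Kb2: white king on a4; in check: no.
White is not in check, so this cannot be checkmate.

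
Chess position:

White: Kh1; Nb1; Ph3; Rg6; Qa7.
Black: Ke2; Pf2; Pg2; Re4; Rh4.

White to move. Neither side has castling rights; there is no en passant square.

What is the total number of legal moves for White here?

3

White to move; king on h1.
In check: yes, from the black pawn on g2.
Legal moves: Kh2, Kxg2, Rxg2.
Count: 3.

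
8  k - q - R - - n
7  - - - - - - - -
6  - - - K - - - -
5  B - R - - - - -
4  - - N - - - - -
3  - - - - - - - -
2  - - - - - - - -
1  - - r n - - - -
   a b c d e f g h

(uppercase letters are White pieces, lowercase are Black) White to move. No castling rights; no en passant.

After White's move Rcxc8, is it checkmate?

no

After Rcxc8: black king on a8; in check: yes, from the white rook on c8.
Black has 2 legal replies: Kb7, Ka7.
In check but a legal move exists → not checkmate.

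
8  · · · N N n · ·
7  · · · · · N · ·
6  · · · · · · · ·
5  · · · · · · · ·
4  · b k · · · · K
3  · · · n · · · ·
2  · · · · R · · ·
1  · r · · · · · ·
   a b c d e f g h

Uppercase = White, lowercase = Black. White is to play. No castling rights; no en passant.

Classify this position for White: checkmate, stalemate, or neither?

White to move; white king on h4.
In check: no.
Legal moves for White include: Ng7, Nc7, Nf6, Ned6+, Nb7, Ne6, Nc6, Nh8, Nh6, Nfd6+, Ng5, Ne5+, Kh5, Kg5, Kg4, Kh3, Kg3, Re7, ... (list truncated; more exist).
White has legal moves and is not in check → neither.

neither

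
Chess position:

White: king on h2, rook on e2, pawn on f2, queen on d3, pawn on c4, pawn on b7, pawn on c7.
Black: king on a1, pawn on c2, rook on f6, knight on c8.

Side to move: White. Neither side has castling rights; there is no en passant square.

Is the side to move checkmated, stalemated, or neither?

White to move; white king on h2.
In check: no.
Legal moves for White include: Qd8, Qh7, Qd7, Qg6, Qd6, Qf5, Qd5, Qe4, Qd4+, Qh3, Qg3, Qf3, Qe3, Qc3+, Qb3, Qa3+, Qd2, Qxc2, ... (list truncated; more exist).
White has legal moves and is not in check → neither.

neither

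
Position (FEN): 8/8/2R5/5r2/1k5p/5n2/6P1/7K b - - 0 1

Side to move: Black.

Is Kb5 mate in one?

After Kb5: white king on h1; in check: no.
White is not in check, so this cannot be checkmate.

no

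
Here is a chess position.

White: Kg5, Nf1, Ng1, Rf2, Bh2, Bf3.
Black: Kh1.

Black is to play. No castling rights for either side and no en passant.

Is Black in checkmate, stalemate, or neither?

Black to move; black king on h1.
In check: yes, from the white bishop on f3.
King squares — g1: attacked by Bh2; g2: attacked by Rf2; h2: attacked by Nf1.
Legal moves for Black: none.
In check with no legal moves → checkmate.

checkmate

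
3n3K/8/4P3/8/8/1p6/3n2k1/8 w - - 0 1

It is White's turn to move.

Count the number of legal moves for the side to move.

White to move; king on h8.
In check: no.
Legal moves: Kg8, Kh7, Kg7, e7.
Count: 4.

4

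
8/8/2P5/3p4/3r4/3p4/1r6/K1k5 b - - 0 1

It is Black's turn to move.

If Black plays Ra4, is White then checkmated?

yes

After Ra4: white king on a1; in check: yes, from the black rook on a4.
King squares — b1: attacked by Kc1; a2: attacked by Rb2; b2: attacked by Kc1.
White has no legal moves → checkmate.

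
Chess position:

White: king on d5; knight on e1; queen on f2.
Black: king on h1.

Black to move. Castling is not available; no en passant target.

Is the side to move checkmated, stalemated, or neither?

stalemate

Black to move; black king on h1.
In check: no.
King squares — g1: attacked by Qf2; g2: attacked by Ne1; h2: attacked by Qf2.
Legal moves for Black: none.
Not in check and no legal moves → stalemate.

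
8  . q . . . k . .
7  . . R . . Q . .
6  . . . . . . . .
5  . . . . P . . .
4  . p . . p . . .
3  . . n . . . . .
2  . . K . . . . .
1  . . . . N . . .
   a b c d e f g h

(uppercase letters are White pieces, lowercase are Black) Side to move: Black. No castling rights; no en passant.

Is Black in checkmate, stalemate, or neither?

checkmate

Black to move; black king on f8.
In check: yes, from the white queen on f7.
King squares — e7: attacked by Rc7; f7: attacked by Rc7; g7: attacked by Qf7; e8: attacked by Qf7; g8: attacked by Qf7.
Legal moves for Black: none.
In check with no legal moves → checkmate.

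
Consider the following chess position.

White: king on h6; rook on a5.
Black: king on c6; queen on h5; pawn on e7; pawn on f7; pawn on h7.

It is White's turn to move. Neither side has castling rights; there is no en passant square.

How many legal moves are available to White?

3

White to move; king on h6.
In check: yes, from the black queen on h5.
Legal moves: Kg7, Kxh5, Rxh5.
Count: 3.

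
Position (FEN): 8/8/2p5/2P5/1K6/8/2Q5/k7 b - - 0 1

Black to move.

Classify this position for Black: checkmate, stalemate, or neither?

stalemate

Black to move; black king on a1.
In check: no.
King squares — b1: attacked by Qc2; a2: attacked by Qc2; b2: attacked by Qc2.
Legal moves for Black: none.
Not in check and no legal moves → stalemate.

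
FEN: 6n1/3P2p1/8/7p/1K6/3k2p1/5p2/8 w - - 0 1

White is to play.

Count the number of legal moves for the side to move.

10

White to move; king on b4.
In check: no.
Legal moves: Kc5, Kb5, Ka5, Ka4, Kb3, Ka3, d8=Q+, d8=R+, d8=B, d8=N.
Count: 10.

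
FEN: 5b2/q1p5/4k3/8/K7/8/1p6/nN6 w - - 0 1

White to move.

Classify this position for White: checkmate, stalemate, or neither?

White to move; white king on a4.
In check: yes, from the black queen on a7.
Legal moves for White: Kb5.
White is in check but has 1 legal move → neither.

neither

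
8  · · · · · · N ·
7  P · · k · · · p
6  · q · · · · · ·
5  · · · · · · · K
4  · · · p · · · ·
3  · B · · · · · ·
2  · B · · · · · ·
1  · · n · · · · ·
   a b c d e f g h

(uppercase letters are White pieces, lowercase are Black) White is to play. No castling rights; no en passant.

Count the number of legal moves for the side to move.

White to move; king on h5.
In check: no.
Legal moves: Ne7, Nh6, Nf6+, Kg5, Kh4, Kg4, Bf7, Be6+, Bd5, Bc4, Ba4+, Bc2, Ba2, Bd1, Bxd4, Bc3, Ba3, Bxc1, Ba1, a8=Q, a8=R, a8=B, a8=N.
Count: 23.

23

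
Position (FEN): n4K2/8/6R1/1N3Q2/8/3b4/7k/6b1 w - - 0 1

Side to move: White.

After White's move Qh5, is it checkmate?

After Qh5: black king on h2; in check: yes, from the white queen on h5.
King squares — g1: own bishop; h1: attacked by Qh5; g2: attacked by Rg6; g3: attacked by Rg6; h3: attacked by Qh5.
Black has no legal moves → checkmate.

yes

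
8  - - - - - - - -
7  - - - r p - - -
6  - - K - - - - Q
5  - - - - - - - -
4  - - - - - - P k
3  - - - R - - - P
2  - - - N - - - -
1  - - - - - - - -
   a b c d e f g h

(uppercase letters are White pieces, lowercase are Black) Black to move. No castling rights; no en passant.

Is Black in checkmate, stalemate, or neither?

Black to move; black king on h4.
In check: yes, from the white queen on h6.
King squares — g3: attacked by Rd3; h3: attacked by Rd3; g4: attacked by Ph3; g5: attacked by Qh6; h5: attacked by Pg4.
Legal moves for Black: none.
In check with no legal moves → checkmate.

checkmate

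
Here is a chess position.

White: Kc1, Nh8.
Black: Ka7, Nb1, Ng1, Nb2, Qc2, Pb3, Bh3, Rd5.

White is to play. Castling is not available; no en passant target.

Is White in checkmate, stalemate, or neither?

checkmate

White to move; white king on c1.
In check: yes, from the black queen on c2.
King squares — b1: attacked by Qc2; d1: attacked by Nb2; b2: attacked by Qc2; c2: attacked by Pb3; d2: attacked by Nb1.
Legal moves for White: none.
In check with no legal moves → checkmate.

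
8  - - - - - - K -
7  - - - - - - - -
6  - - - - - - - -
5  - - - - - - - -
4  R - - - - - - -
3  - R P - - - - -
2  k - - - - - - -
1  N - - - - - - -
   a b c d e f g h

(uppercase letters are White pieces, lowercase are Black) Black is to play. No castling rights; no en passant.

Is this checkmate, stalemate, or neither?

Black to move; black king on a2.
In check: yes, from the white rook on a4.
King squares — a1: attacked by Ra4; b1: attacked by Rb3; b2: attacked by Rb3; a3: attacked by Rb3; b3: attacked by Na1.
Legal moves for Black: none.
In check with no legal moves → checkmate.

checkmate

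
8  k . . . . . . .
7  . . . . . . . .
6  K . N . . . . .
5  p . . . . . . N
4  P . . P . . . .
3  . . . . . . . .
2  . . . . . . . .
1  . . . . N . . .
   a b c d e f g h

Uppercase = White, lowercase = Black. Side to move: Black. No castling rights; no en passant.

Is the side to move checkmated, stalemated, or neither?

Black to move; black king on a8.
In check: no.
King squares — a7: attacked by Ka6; b7: attacked by Ka6; b8: attacked by Nc6.
Legal moves for Black: none.
Not in check and no legal moves → stalemate.

stalemate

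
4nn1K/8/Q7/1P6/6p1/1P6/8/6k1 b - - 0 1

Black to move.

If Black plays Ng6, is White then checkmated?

After Ng6: white king on h8; in check: yes, from the black knight on g6.
White has 3 legal replies: Kg8, Kh7, Qxg6.
In check but a legal move exists → not checkmate.

no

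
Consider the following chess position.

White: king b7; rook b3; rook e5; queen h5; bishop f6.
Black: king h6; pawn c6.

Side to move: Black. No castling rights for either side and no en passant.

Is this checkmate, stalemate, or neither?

Black to move; black king on h6.
In check: yes, from the white queen on h5.
King squares — g5: attacked by Re5; h5: attacked by Re5; g6: attacked by Qh5; g7: attacked by Bf6; h7: attacked by Qh5.
Legal moves for Black: none.
In check with no legal moves → checkmate.

checkmate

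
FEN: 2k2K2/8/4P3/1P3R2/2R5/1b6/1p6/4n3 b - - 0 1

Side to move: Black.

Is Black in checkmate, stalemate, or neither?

Black to move; black king on c8.
In check: yes, from the white rook on c4.
King squares — b7: available; c7: attacked by Rc4; d7: attacked by Pe6; b8: available; d8: available.
Legal moves for Black: Kd8, Kb8, Kb7, Bxc4.
Black is in check but has 4 legal moves → neither.

neither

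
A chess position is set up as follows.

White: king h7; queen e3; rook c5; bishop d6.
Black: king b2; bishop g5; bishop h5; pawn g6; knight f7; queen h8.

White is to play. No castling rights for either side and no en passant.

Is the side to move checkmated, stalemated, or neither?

checkmate

White to move; white king on h7.
In check: yes, from the black queen on h8.
King squares — g6: attacked by Bh5; h6: attacked by Bg5; g7: attacked by Qh8; g8: attacked by Qh8; h8: attacked by Nf7.
Legal moves for White: none.
In check with no legal moves → checkmate.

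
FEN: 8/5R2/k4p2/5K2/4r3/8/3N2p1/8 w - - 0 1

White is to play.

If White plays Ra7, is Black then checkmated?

After Ra7: black king on a6; in check: yes, from the white rook on a7.
Black has 3 legal replies: Kxa7, Kb6, Kb5.
In check but a legal move exists → not checkmate.

no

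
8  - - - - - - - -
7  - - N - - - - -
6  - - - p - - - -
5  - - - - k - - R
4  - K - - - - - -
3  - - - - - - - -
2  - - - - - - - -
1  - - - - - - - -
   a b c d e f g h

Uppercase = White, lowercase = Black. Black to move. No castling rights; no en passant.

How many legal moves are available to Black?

Black to move; king on e5.
In check: yes, from the white rook on h5.
Legal moves: Kf6, Kf4, Ke4, Kd4.
Count: 4.

4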